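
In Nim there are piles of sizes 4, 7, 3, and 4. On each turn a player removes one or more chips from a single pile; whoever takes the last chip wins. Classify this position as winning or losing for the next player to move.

Nim-sum: 4 XOR 7 XOR 3 XOR 4 = 4.
The nim-sum is 4 ≠ 0, so this is an N-position: the player to move can win.

Winning position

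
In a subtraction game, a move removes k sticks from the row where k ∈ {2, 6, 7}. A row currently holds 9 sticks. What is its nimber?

0

Grundy values for subtraction set {2, 6, 7}:
k:     0  1  2  3  4  5  6  7  8  9
g(k):  0  0  1  1  0  0  1  1  2  0
So g(9) = 0.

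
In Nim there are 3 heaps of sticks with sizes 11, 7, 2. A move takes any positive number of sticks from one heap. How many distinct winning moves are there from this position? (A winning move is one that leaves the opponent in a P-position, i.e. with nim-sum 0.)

1

Compute the nim-sum pairwise:
11 ⊕ 7 = 12
12 ⊕ 2 = 14
The overall nim-sum is X = 14. A heap of size p has a winning move iff p XOR X < p (reduce it to p XOR X).
  11: 11 XOR 14 = 5 < 11 — winning move (to 5).
  7: 7 XOR 14 = 9 ≥ 7 — no move.
  2: 2 XOR 14 = 12 ≥ 2 — no move.
That gives 1 winning move.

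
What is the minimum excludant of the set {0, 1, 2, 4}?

3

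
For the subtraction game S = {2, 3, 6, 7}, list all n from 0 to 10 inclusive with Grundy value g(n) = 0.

0, 1, 5, 9, 10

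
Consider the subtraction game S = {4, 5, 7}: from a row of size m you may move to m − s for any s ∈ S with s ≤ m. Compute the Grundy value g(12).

Grundy values for subtraction set {4, 5, 7}:
g(0) = mex{} = 0
g(1) = mex{} = 0
g(2) = mex{} = 0
g(3) = mex{} = 0
g(4) = mex{0} = 1
g(5) = mex{0} = 1
g(6) = mex{0} = 1
g(7) = mex{0} = 1
g(8) = mex{0,1} = 2
g(9) = mex{0,1} = 2
g(10) = mex{0,1} = 2
g(11) = mex{1} = 0
g(12) = mex{1,2} = 0
So g(12) = 0.

0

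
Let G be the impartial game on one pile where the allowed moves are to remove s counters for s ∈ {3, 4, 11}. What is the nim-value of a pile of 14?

Compute g(0), g(1), … for moves {3, 4, 11}:
k:     0  1  2  3  4  5  6  7  8  9 10 11 12 13 14
g(k):  0  0  0  1  1  1  2  0  0  0  1  1  1  2  0
So g(14) = 0.

0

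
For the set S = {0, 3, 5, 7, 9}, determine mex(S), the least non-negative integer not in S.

1

0 is in the set but 1 is not, so the mex is 1.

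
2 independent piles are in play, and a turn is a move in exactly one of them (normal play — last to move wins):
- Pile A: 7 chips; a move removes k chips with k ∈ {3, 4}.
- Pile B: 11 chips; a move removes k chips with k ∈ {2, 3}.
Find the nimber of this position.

Build the Grundy sequence for pile A with g(k) = mex{g(k−s) : s ∈ {3, 4}, s ≤ k}:
g(0) = mex{} = 0
g(1) = mex{} = 0
g(2) = mex{} = 0
g(3) = mex{0} = 1
g(4) = mex{0} = 1
g(5) = mex{0} = 1
g(6) = mex{0,1} = 2
g(7) = mex{1} = 0
So g(7) = 0.
Grundy values for pile B (subtraction set {2, 3}):
k:     0  1  2  3  4  5  6  7  8  9 10 11
g(k):  0  0  1  1  2  0  0  1  1  2  0  0
So g(11) = 0.
The value of a disjunctive sum is the nim-sum of the parts.
Combined value = 0 ⊕ 0 = 0.

0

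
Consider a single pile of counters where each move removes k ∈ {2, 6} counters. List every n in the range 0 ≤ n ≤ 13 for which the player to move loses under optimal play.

Compute g(0), g(1), … for moves {2, 6}:
g(0) = mex{} = 0
g(1) = mex{} = 0
g(2) = mex{0} = 1
g(3) = mex{0} = 1
g(4) = mex{1} = 0
g(5) = mex{1} = 0
g(6) = mex{0} = 1
g(7) = mex{0} = 1
g(8) = mex{1} = 0
g(9) = mex{1} = 0
g(10) = mex{0} = 1
g(11) = mex{0} = 1
g(12) = mex{1} = 0
g(13) = mex{1} = 0
The P-positions (g = 0) in 0..13 are 0, 1, 4, 5, 8, 9, 12, 13.

0, 1, 4, 5, 8, 9, 12, 13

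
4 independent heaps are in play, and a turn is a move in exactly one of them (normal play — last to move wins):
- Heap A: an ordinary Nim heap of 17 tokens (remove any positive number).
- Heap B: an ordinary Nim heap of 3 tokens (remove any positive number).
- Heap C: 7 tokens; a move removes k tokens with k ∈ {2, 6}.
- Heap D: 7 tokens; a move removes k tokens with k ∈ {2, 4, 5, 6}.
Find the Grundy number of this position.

16

Heap A is a plain Nim heap of size 17, so its Grundy value is 17.
Heap B is a plain Nim heap of size 3, so its Grundy value is 3.
Build the Grundy sequence for heap C with g(k) = mex{g(k−s) : s ∈ {2, 6}, s ≤ k}:
g(0) = mex{} = 0
g(1) = mex{} = 0
g(2) = mex{0} = 1
g(3) = mex{0} = 1
g(4) = mex{1} = 0
g(5) = mex{1} = 0
g(6) = mex{0} = 1
g(7) = mex{0} = 1
So g(7) = 1.
For heap D, compute g(0), g(1), … with moves {2, 4, 5, 6}:
k:     0  1  2  3  4  5  6  7
g(k):  0  0  1  1  2  2  3  3
So g(7) = 3.
The value of a disjunctive sum is the nim-sum of the parts.
Combined value = 17 ⊕ 3 ⊕ 1 ⊕ 3 = 16.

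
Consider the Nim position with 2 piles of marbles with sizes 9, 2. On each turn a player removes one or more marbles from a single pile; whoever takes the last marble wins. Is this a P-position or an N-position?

N-position

In binary:
  1001  (9)
  0010  (2)
  ----
  1011  (11)
The nim-sum is 11 ≠ 0, so this is an N-position: the player to move can win.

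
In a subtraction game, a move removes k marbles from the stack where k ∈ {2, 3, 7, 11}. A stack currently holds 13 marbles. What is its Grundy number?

Build the Grundy sequence with g(k) = mex{g(k−s) : s ∈ {2, 3, 7, 11}, s ≤ k}:
g(0) = mex{} = 0
g(1) = mex{} = 0
g(2) = mex{0} = 1
g(3) = mex{0} = 1
g(4) = mex{0,1} = 2
g(5) = mex{1} = 0
g(6) = mex{1,2} = 0
g(7) = mex{0,2} = 1
g(8) = mex{0} = 1
g(9) = mex{0,1} = 2
g(10) = mex{1} = 0
g(11) = mex{0,1,2} = 3
g(12) = mex{0,2} = 1
g(13) = mex{0,1,3} = 2
So g(13) = 2.

2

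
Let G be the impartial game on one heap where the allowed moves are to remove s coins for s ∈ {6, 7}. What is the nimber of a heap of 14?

0

Grundy values for subtraction set {6, 7}:
g(0) = mex{} = 0
g(1) = mex{} = 0
g(2) = mex{} = 0
g(3) = mex{} = 0
g(4) = mex{} = 0
g(5) = mex{} = 0
g(6) = mex{0} = 1
g(7) = mex{0} = 1
g(8) = mex{0} = 1
g(9) = mex{0} = 1
g(10) = mex{0} = 1
g(11) = mex{0} = 1
g(12) = mex{0,1} = 2
g(13) = mex{1} = 0
g(14) = mex{1} = 0
So g(14) = 0.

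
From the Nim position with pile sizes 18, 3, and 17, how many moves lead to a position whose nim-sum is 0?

Compute the nim-sum pairwise:
18 XOR 3 = 17
17 XOR 17 = 0
The nim-sum is already 0, so every move leaves a nonzero nim-sum — there are no winning moves.

0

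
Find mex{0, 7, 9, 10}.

0 is in the set but 1 is not, so the mex is 1.

1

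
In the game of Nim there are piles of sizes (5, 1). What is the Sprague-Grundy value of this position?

Bitwise XOR of the heap sizes:
  101  (5)
  001  (1)
  ---
  100  (4)

4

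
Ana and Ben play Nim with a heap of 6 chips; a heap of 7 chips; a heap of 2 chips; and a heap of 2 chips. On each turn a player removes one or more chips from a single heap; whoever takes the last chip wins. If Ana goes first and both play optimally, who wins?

Ana wins

Nim-sum: 6 XOR 7 XOR 2 XOR 2 = 1.
The nim-sum is 1 ≠ 0, so this is an N-position: the player to move can win; Ana has a winning move.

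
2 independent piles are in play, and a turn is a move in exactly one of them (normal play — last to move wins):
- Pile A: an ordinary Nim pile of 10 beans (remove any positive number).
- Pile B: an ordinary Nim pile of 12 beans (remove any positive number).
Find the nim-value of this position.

6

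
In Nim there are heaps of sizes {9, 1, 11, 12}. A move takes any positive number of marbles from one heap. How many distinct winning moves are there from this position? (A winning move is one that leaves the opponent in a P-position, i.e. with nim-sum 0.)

Nim-sum: 9 ^ 1 ^ 11 ^ 12 = 15.
The overall nim-sum is X = 15. A heap of size p has a winning move iff p XOR X < p (reduce it to p XOR X).
  9: 9 XOR 15 = 6 < 9 — winning move (to 6).
  1: 1 XOR 15 = 14 ≥ 1 — no move.
  11: 11 XOR 15 = 4 < 11 — winning move (to 4).
  12: 12 XOR 15 = 3 < 12 — winning move (to 3).
That gives 3 winning moves.

3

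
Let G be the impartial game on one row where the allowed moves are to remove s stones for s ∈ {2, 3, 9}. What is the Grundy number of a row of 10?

2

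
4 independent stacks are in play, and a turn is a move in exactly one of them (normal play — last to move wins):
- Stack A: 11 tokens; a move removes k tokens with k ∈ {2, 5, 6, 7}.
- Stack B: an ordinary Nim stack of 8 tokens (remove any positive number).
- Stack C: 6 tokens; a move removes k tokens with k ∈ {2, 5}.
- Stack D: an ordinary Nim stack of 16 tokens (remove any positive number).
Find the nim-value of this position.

26

For stack A, compute g(0), g(1), … with moves {2, 5, 6, 7}:
g(0) = mex{} = 0
g(1) = mex{} = 0
g(2) = mex{0} = 1
g(3) = mex{0} = 1
g(4) = mex{1} = 0
g(5) = mex{0,1} = 2
g(6) = mex{0} = 1
g(7) = mex{0,1,2} = 3
g(8) = mex{0,1} = 2
g(9) = mex{0,1,3} = 2
g(10) = mex{0,1,2} = 3
g(11) = mex{0,1,2} = 3
So g(11) = 3.
Stack B is a plain Nim stack of size 8, so its Grundy value is 8.
Build the Grundy sequence for stack C with g(k) = mex{g(k−s) : s ∈ {2, 5}, s ≤ k}:
g(0) = mex{} = 0
g(1) = mex{} = 0
g(2) = mex{0} = 1
g(3) = mex{0} = 1
g(4) = mex{1} = 0
g(5) = mex{0,1} = 2
g(6) = mex{0} = 1
So g(6) = 1.
Stack D is a plain Nim stack of size 16, so its Grundy value is 16.
By the Sprague-Grundy theorem, the Grundy value of a sum of independent games is the XOR of the component values.
Combined value = 3 XOR 8 XOR 1 XOR 16 = 26.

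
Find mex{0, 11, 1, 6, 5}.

The values 0, 1 are all present; 2 is the first non-negative integer missing from the set.

2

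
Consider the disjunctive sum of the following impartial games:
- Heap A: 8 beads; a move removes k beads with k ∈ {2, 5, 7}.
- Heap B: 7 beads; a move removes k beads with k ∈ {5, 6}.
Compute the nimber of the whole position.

3

For heap A, compute g(0), g(1), … with moves {2, 5, 7}:
k:     0  1  2  3  4  5  6  7  8
g(k):  0  0  1  1  0  2  1  3  2
So g(8) = 2.
Build the Grundy sequence for heap B with g(k) = mex{g(k−s) : s ∈ {5, 6}, s ≤ k}:
g(0) = mex{} = 0
g(1) = mex{} = 0
g(2) = mex{} = 0
g(3) = mex{} = 0
g(4) = mex{} = 0
g(5) = mex{0} = 1
g(6) = mex{0} = 1
g(7) = mex{0} = 1
So g(7) = 1.
By the Sprague-Grundy theorem, the Grundy value of a sum of independent games is the XOR of the component values.
Combined value = 2 ⊕ 1 = 3.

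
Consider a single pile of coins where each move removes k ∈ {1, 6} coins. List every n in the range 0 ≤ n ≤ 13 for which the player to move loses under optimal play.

Compute g(0), g(1), … for moves {1, 6}:
g(0) = mex{} = 0
g(1) = mex{0} = 1
g(2) = mex{1} = 0
g(3) = mex{0} = 1
g(4) = mex{1} = 0
g(5) = mex{0} = 1
g(6) = mex{0,1} = 2
g(7) = mex{1,2} = 0
g(8) = mex{0} = 1
g(9) = mex{1} = 0
g(10) = mex{0} = 1
g(11) = mex{1} = 0
g(12) = mex{0,2} = 1
g(13) = mex{0,1} = 2
The P-positions (g = 0) in 0..13 are 0, 2, 4, 7, 9, 11.

0, 2, 4, 7, 9, 11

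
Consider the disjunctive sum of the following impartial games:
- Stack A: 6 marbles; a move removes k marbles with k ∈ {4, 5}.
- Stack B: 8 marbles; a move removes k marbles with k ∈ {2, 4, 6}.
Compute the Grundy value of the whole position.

Build the Grundy sequence for stack A with g(k) = mex{g(k−s) : s ∈ {4, 5}, s ≤ k}:
k:     0  1  2  3  4  5  6
g(k):  0  0  0  0  1  1  1
So g(6) = 1.
For stack B, compute g(0), g(1), … with moves {2, 4, 6}:
g(0) = mex{} = 0
g(1) = mex{} = 0
g(2) = mex{0} = 1
g(3) = mex{0} = 1
g(4) = mex{0,1} = 2
g(5) = mex{0,1} = 2
g(6) = mex{0,1,2} = 3
g(7) = mex{0,1,2} = 3
g(8) = mex{1,2,3} = 0
So g(8) = 0.
By the Sprague-Grundy theorem, the Grundy value of a sum of independent games is the XOR of the component values.
Combined value = 1 XOR 0 = 1.

1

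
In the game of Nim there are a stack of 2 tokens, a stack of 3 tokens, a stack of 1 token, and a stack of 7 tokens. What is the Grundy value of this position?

7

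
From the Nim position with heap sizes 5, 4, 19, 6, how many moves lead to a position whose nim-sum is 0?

1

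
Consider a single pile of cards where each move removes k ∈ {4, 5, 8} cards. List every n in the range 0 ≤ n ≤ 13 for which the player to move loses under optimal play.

0, 1, 2, 3, 12, 13

Compute g(0), g(1), … for moves {4, 5, 8}:
g(0) = mex{} = 0
g(1) = mex{} = 0
g(2) = mex{} = 0
g(3) = mex{} = 0
g(4) = mex{0} = 1
g(5) = mex{0} = 1
g(6) = mex{0} = 1
g(7) = mex{0} = 1
g(8) = mex{0,1} = 2
g(9) = mex{0,1} = 2
g(10) = mex{0,1} = 2
g(11) = mex{0,1} = 2
g(12) = mex{1,2} = 0
g(13) = mex{1,2} = 0
The P-positions (g = 0) in 0..13 are 0, 1, 2, 3, 12, 13.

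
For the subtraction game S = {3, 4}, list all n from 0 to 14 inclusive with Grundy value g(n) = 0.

0, 1, 2, 7, 8, 9, 14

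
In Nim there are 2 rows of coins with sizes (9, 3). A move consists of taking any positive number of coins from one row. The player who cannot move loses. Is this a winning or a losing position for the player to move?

Winning position

In binary:
  1001  (9)
  0011  (3)
  ----
  1010  (10)
The nim-sum is 10 ≠ 0, so this is an N-position: the player to move can win.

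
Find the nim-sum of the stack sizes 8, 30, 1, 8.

Write each in binary and XOR column by column:
  01000  (8)
  11110  (30)
  00001  (1)
  01000  (8)
  -----
  11111  (31)

31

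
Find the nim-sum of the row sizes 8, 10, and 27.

Nim-sum: 8 ⊕ 10 ⊕ 27 = 25.

25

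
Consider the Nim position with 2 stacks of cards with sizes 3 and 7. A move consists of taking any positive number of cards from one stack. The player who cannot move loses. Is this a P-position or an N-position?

Compute the nim-sum pairwise:
3 XOR 7 = 4
The nim-sum is 4 ≠ 0, so this is an N-position: the player to move can win.

N-position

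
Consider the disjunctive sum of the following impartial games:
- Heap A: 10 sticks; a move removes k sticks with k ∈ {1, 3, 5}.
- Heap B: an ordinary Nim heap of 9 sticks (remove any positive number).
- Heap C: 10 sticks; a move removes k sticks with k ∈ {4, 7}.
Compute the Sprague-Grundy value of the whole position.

11

Grundy values for heap A (subtraction set {1, 3, 5}):
k:     0  1  2  3  4  5  6  7  8  9 10
g(k):  0  1  0  1  0  1  0  1  0  1  0
So g(10) = 0.
Heap B is a plain Nim heap of size 9, so its Grundy value is 9.
Build the Grundy sequence for heap C with g(k) = mex{g(k−s) : s ∈ {4, 7}, s ≤ k}:
k:     0  1  2  3  4  5  6  7  8  9 10
g(k):  0  0  0  0  1  1  1  1  2  2  2
So g(10) = 2.
By the Sprague-Grundy theorem, the Grundy value of a sum of independent games is the XOR of the component values.
Combined value = 0 XOR 9 XOR 2 = 11.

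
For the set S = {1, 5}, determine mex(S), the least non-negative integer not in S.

0

0 is not in the set, so the mex is 0.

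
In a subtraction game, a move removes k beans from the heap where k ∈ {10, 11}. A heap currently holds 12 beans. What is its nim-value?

Grundy values for subtraction set {10, 11}:
k:     0  1  2  3  4  5  6  7  8  9 10 11 12
g(k):  0  0  0  0  0  0  0  0  0  0  1  1  1
So g(12) = 1.

1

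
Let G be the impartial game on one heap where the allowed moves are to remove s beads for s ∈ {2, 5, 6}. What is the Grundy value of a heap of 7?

3

Compute g(0), g(1), … for moves {2, 5, 6}:
k:     0  1  2  3  4  5  6  7
g(k):  0  0  1  1  0  2  1  3
So g(7) = 3.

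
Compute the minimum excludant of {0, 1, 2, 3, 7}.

The values 0, 1, 2, 3 are all present; 4 is the first non-negative integer missing from the set.

4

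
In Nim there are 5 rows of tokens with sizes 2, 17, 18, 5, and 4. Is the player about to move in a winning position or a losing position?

Losing position

Write each in binary and XOR column by column:
  00010  (2)
  10001  (17)
  10010  (18)
  00101  (5)
  00100  (4)
  -----
  00000  (0)
The nim-sum is 0, so this is a P-position: the player to move is in a losing position under optimal play.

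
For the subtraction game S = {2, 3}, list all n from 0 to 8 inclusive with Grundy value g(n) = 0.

Grundy values for subtraction set {2, 3}:
k:     0  1  2  3  4  5  6  7  8
g(k):  0  0  1  1  2  0  0  1  1
The P-positions (g = 0) in 0..8 are 0, 1, 5, 6.

0, 1, 5, 6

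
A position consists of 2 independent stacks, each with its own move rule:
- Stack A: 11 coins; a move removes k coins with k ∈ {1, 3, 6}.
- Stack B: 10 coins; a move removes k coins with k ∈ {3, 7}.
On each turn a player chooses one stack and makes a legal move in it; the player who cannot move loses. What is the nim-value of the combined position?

For stack A, compute g(0), g(1), … with moves {1, 3, 6}:
g(0) = mex{} = 0
g(1) = mex{0} = 1
g(2) = mex{1} = 0
g(3) = mex{0} = 1
g(4) = mex{1} = 0
g(5) = mex{0} = 1
g(6) = mex{0,1} = 2
g(7) = mex{0,1,2} = 3
g(8) = mex{0,1,3} = 2
g(9) = mex{1,2} = 0
g(10) = mex{0,3} = 1
g(11) = mex{1,2} = 0
So g(11) = 0.
Build the Grundy sequence for stack B with g(k) = mex{g(k−s) : s ∈ {3, 7}, s ≤ k}:
k:     0  1  2  3  4  5  6  7  8  9 10
g(k):  0  0  0  1  1  1  0  2  2  1  0
So g(10) = 0.
By the Sprague-Grundy theorem, the Grundy value of a sum of independent games is the XOR of the component values.
Combined value = 0 XOR 0 = 0.

0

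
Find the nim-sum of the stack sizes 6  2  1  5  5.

Nim-sum: 6 XOR 2 XOR 1 XOR 5 XOR 5 = 5.

5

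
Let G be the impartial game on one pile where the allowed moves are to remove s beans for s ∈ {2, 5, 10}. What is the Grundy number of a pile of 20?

2

Build the Grundy sequence with g(k) = mex{g(k−s) : s ∈ {2, 5, 10}, s ≤ k}:
k:     0  1  2  3  4  5  6  7  8  9 10 11 12 13 14 15 16 17 18 19 20
g(k):  0  0  1  1  0  2  1  0  0  1  1  2  2  3  3  0  0  1  1  0  2
So g(20) = 2.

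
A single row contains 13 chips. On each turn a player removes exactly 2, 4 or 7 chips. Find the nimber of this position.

2

Build the Grundy sequence with g(k) = mex{g(k−s) : s ∈ {2, 4, 7}, s ≤ k}:
g(0) = mex{} = 0
g(1) = mex{} = 0
g(2) = mex{0} = 1
g(3) = mex{0} = 1
g(4) = mex{0,1} = 2
g(5) = mex{0,1} = 2
g(6) = mex{1,2} = 0
g(7) = mex{0,1,2} = 3
g(8) = mex{0,2} = 1
g(9) = mex{1,2,3} = 0
g(10) = mex{0,1} = 2
g(11) = mex{0,2,3} = 1
g(12) = mex{1,2} = 0
g(13) = mex{0,1} = 2
So g(13) = 2.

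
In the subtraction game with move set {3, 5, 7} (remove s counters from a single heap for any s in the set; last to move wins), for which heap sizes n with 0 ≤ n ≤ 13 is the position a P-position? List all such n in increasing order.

0, 1, 2, 10, 11, 12

Build the Grundy sequence with g(k) = mex{g(k−s) : s ∈ {3, 5, 7}, s ≤ k}:
g(0) = mex{} = 0
g(1) = mex{} = 0
g(2) = mex{} = 0
g(3) = mex{0} = 1
g(4) = mex{0} = 1
g(5) = mex{0} = 1
g(6) = mex{0,1} = 2
g(7) = mex{0,1} = 2
g(8) = mex{0,1} = 2
g(9) = mex{0,1,2} = 3
g(10) = mex{1,2} = 0
g(11) = mex{1,2} = 0
g(12) = mex{1,2,3} = 0
g(13) = mex{0,2} = 1
The P-positions (g = 0) in 0..13 are 0, 1, 2, 10, 11, 12.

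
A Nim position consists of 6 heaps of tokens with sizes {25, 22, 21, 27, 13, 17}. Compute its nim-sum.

29

Bitwise XOR of the heap sizes:
  11001  (25)
  10110  (22)
  10101  (21)
  11011  (27)
  01101  (13)
  10001  (17)
  -----
  11101  (29)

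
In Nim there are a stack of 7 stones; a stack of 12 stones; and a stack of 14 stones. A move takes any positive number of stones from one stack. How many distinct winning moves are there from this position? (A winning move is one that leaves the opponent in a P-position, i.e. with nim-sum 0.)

Bitwise XOR of the heap sizes:
  0111  (7)
  1100  (12)
  1110  (14)
  ----
  0101  (5)
The overall nim-sum is X = 5. A stack of size p has a winning move iff p XOR X < p (reduce it to p XOR X).
  7: 7 XOR 5 = 2 < 7 — winning move (to 2).
  12: 12 XOR 5 = 9 < 12 — winning move (to 9).
  14: 14 XOR 5 = 11 < 14 — winning move (to 11).
That gives 3 winning moves.

3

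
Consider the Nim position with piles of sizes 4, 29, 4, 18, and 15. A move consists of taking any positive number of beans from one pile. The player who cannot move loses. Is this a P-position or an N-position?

P-position

Nim-sum: 4 XOR 29 XOR 4 XOR 18 XOR 15 = 0.
The nim-sum is 0, so this is a P-position: the player to move is in a losing position under optimal play.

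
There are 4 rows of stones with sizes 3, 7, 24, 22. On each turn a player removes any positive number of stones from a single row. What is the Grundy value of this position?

Compute the nim-sum pairwise:
3 XOR 7 = 4
4 XOR 24 = 28
28 XOR 22 = 10

10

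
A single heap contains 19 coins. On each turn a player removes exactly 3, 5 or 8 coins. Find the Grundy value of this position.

2

Build the Grundy sequence with g(k) = mex{g(k−s) : s ∈ {3, 5, 8}, s ≤ k}:
k:     0  1  2  3  4  5  6  7  8  9 10 11 12 13 14 15 16 17 18 19
g(k):  0  0  0  1  1  1  2  2  2  3  3  0  0  0  1  1  1  2  2  2
So g(19) = 2.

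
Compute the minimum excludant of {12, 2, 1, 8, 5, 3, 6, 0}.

4

The values 0, 1, 2, 3 are all present; 4 is the first non-negative integer missing from the set.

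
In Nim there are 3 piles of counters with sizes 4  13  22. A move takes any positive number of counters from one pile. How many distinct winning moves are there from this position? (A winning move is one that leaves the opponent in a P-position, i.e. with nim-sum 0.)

Nim-sum: 4 ⊕ 13 ⊕ 22 = 31.
The overall nim-sum is X = 31. A pile of size p has a winning move iff p XOR X < p (reduce it to p XOR X).
  4: 4 XOR 31 = 27 ≥ 4 — no move.
  13: 13 XOR 31 = 18 ≥ 13 — no move.
  22: 22 XOR 31 = 9 < 22 — winning move (to 9).
That gives 1 winning move.

1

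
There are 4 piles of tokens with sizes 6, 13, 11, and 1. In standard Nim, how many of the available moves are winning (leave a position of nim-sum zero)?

3

Compute the nim-sum pairwise:
6 XOR 13 = 11
11 XOR 11 = 0
0 XOR 1 = 1
The overall nim-sum is X = 1. A pile of size p has a winning move iff p XOR X < p (reduce it to p XOR X).
  6: 6 XOR 1 = 7 ≥ 6 — no move.
  13: 13 XOR 1 = 12 < 13 — winning move (to 12).
  11: 11 XOR 1 = 10 < 11 — winning move (to 10).
  1: 1 XOR 1 = 0 < 1 — winning move (to 0).
That gives 3 winning moves.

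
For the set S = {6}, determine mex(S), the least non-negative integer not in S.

0 is not in the set, so the mex is 0.

0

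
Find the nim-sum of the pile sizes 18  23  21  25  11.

2

Nim-sum: 18 ⊕ 23 ⊕ 21 ⊕ 25 ⊕ 11 = 2.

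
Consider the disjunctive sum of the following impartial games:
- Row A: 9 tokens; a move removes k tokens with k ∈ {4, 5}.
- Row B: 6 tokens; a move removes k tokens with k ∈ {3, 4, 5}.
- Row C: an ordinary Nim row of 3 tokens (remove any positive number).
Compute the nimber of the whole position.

Build the Grundy sequence for row A with g(k) = mex{g(k−s) : s ∈ {4, 5}, s ≤ k}:
k:     0  1  2  3  4  5  6  7  8  9
g(k):  0  0  0  0  1  1  1  1  2  0
So g(9) = 0.
Grundy values for row B (subtraction set {3, 4, 5}):
k:     0  1  2  3  4  5  6
g(k):  0  0  0  1  1  1  2
So g(6) = 2.
Row C is a plain Nim row of size 3, so its Grundy value is 3.
The value of a disjunctive sum is the nim-sum of the parts.
Combined value = 0 XOR 2 XOR 3 = 1.

1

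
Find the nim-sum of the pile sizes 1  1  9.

9

Bitwise XOR of the heap sizes:
  0001  (1)
  0001  (1)
  1001  (9)
  ----
  1001  (9)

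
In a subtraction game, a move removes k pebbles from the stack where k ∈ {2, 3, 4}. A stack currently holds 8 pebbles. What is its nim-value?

Compute g(0), g(1), … for moves {2, 3, 4}:
g(0) = mex{} = 0
g(1) = mex{} = 0
g(2) = mex{0} = 1
g(3) = mex{0} = 1
g(4) = mex{0,1} = 2
g(5) = mex{0,1} = 2
g(6) = mex{1,2} = 0
g(7) = mex{1,2} = 0
g(8) = mex{0,2} = 1
So g(8) = 1.

1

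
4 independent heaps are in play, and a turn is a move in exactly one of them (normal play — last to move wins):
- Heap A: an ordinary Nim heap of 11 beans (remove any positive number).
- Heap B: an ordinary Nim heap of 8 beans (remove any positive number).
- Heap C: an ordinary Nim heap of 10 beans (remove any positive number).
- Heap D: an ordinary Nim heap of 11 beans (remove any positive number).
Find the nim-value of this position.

2

Heap A is a plain Nim heap of size 11, so its Grundy value is 11.
Heap B is a plain Nim heap of size 8, so its Grundy value is 8.
Heap C is a plain Nim heap of size 10, so its Grundy value is 10.
Heap D is a plain Nim heap of size 11, so its Grundy value is 11.
By the Sprague-Grundy theorem, the Grundy value of a sum of independent games is the XOR of the component values.
Combined value = 11 ⊕ 8 ⊕ 10 ⊕ 11 = 2.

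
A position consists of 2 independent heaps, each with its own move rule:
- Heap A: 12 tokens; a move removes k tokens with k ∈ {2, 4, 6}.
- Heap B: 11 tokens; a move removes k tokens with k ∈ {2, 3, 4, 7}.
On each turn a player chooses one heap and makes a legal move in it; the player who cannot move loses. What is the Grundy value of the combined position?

For heap A, compute g(0), g(1), … with moves {2, 4, 6}:
k:     0  1  2  3  4  5  6  7  8  9 10 11 12
g(k):  0  0  1  1  2  2  3  3  0  0  1  1  2
So g(12) = 2.
Grundy values for heap B (subtraction set {2, 3, 4, 7}):
k:     0  1  2  3  4  5  6  7  8  9 10 11
g(k):  0  0  1  1  2  2  0  3  1  4  2  0
So g(11) = 0.
The value of a disjunctive sum is the nim-sum of the parts.
Combined value = 2 ⊕ 0 = 2.

2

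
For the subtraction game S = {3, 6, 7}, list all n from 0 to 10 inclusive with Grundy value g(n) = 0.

0, 1, 2, 10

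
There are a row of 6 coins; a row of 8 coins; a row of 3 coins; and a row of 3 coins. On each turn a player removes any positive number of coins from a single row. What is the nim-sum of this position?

14

Nim-sum: 6 XOR 8 XOR 3 XOR 3 = 14.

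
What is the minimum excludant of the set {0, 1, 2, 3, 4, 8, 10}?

5

The values 0, 1, 2, 3, 4 are all present; 5 is the first non-negative integer missing from the set.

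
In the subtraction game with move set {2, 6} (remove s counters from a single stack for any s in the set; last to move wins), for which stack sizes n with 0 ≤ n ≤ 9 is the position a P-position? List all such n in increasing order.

0, 1, 4, 5, 8, 9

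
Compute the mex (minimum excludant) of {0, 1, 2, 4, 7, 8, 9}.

3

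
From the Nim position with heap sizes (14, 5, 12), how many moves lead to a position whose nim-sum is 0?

3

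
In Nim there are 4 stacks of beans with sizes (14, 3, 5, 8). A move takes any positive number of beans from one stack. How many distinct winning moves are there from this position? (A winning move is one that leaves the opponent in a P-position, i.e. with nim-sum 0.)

Bitwise XOR of the heap sizes:
  1110  (14)
  0011  (3)
  0101  (5)
  1000  (8)
  ----
  0000  (0)
The nim-sum is already 0, so every move leaves a nonzero nim-sum — there are no winning moves.

0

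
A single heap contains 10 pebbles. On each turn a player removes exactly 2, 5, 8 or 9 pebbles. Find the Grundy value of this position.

Grundy values for subtraction set {2, 5, 8, 9}:
g(0) = mex{} = 0
g(1) = mex{} = 0
g(2) = mex{0} = 1
g(3) = mex{0} = 1
g(4) = mex{1} = 0
g(5) = mex{0,1} = 2
g(6) = mex{0} = 1
g(7) = mex{1,2} = 0
g(8) = mex{0,1} = 2
g(9) = mex{0} = 1
g(10) = mex{0,1,2} = 3
So g(10) = 3.

3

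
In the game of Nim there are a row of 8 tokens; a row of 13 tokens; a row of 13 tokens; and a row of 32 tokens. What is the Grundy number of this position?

40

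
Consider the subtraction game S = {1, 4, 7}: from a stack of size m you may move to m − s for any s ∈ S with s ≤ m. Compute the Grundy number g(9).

1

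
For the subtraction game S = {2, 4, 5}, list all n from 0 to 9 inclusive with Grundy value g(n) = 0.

0, 1, 7, 8

Build the Grundy sequence with g(k) = mex{g(k−s) : s ∈ {2, 4, 5}, s ≤ k}:
k:     0  1  2  3  4  5  6  7  8  9
g(k):  0  0  1  1  2  2  3  0  0  1
The P-positions (g = 0) in 0..9 are 0, 1, 7, 8.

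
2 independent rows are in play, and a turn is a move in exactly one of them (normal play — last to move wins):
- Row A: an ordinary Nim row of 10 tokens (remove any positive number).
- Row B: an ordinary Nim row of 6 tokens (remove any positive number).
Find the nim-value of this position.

Row A is a plain Nim row of size 10, so its Grundy value is 10.
Row B is a plain Nim row of size 6, so its Grundy value is 6.
The value of a disjunctive sum is the nim-sum of the parts.
Combined value = 10 XOR 6 = 12.

12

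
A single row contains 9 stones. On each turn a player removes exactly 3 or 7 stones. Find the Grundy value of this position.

Compute g(0), g(1), … for moves {3, 7}:
g(0) = mex{} = 0
g(1) = mex{} = 0
g(2) = mex{} = 0
g(3) = mex{0} = 1
g(4) = mex{0} = 1
g(5) = mex{0} = 1
g(6) = mex{1} = 0
g(7) = mex{0,1} = 2
g(8) = mex{0,1} = 2
g(9) = mex{0} = 1
So g(9) = 1.

1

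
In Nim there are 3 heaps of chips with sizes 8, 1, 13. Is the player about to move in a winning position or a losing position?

Winning position

Bitwise XOR of the heap sizes:
  1000  (8)
  0001  (1)
  1101  (13)
  ----
  0100  (4)
The nim-sum is 4 ≠ 0, so this is an N-position: the player to move can win.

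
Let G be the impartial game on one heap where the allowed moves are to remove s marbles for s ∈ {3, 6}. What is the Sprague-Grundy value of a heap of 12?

1

Grundy values for subtraction set {3, 6}:
k:     0  1  2  3  4  5  6  7  8  9 10 11 12
g(k):  0  0  0  1  1  1  2  2  2  0  0  0  1
So g(12) = 1.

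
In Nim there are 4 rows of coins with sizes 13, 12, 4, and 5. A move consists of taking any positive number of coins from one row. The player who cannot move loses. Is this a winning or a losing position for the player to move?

Losing position

Compute the nim-sum pairwise:
13 ⊕ 12 = 1
1 ⊕ 4 = 5
5 ⊕ 5 = 0
The nim-sum is 0, so this is a P-position: the player to move is in a losing position under optimal play.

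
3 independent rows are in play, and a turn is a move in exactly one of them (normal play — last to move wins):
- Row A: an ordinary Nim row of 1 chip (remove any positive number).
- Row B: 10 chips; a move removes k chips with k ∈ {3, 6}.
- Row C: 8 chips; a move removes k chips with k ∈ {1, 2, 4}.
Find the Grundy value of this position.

3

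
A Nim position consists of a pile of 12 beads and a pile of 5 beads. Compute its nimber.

In binary:
  1100  (12)
  0101  (5)
  ----
  1001  (9)

9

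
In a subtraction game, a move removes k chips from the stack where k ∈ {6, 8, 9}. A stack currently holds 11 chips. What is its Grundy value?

Build the Grundy sequence with g(k) = mex{g(k−s) : s ∈ {6, 8, 9}, s ≤ k}:
k:     0  1  2  3  4  5  6  7  8  9 10 11
g(k):  0  0  0  0  0  0  1  1  1  1  1  1
So g(11) = 1.

1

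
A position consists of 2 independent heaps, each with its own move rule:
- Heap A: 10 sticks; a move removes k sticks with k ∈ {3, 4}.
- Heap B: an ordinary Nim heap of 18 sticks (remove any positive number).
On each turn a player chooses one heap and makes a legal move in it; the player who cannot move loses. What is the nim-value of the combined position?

19

For heap A, compute g(0), g(1), … with moves {3, 4}:
g(0) = mex{} = 0
g(1) = mex{} = 0
g(2) = mex{} = 0
g(3) = mex{0} = 1
g(4) = mex{0} = 1
g(5) = mex{0} = 1
g(6) = mex{0,1} = 2
g(7) = mex{1} = 0
g(8) = mex{1} = 0
g(9) = mex{1,2} = 0
g(10) = mex{0,2} = 1
So g(10) = 1.
Heap B is a plain Nim heap of size 18, so its Grundy value is 18.
The value of a disjunctive sum is the nim-sum of the parts.
Combined value = 1 XOR 18 = 19.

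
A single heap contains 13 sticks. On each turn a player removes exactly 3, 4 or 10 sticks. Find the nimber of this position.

2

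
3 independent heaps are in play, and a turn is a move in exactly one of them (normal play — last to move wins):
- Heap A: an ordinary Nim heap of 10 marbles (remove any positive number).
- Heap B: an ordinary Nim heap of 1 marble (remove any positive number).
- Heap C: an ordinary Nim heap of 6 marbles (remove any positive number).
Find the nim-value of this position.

Heap A is a plain Nim heap of size 10, so its Grundy value is 10.
Heap B is a plain Nim heap of size 1, so its Grundy value is 1.
Heap C is a plain Nim heap of size 6, so its Grundy value is 6.
By the Sprague-Grundy theorem, the Grundy value of a sum of independent games is the XOR of the component values.
Combined value = 10 XOR 1 XOR 6 = 13.

13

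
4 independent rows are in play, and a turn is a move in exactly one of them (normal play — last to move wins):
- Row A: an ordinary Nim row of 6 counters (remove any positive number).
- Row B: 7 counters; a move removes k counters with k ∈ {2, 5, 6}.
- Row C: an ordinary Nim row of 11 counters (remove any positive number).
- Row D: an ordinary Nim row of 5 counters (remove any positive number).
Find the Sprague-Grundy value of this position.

11

Row A is a plain Nim row of size 6, so its Grundy value is 6.
For row B, compute g(0), g(1), … with moves {2, 5, 6}:
g(0) = mex{} = 0
g(1) = mex{} = 0
g(2) = mex{0} = 1
g(3) = mex{0} = 1
g(4) = mex{1} = 0
g(5) = mex{0,1} = 2
g(6) = mex{0} = 1
g(7) = mex{0,1,2} = 3
So g(7) = 3.
Row C is a plain Nim row of size 11, so its Grundy value is 11.
Row D is a plain Nim row of size 5, so its Grundy value is 5.
By the Sprague-Grundy theorem, the Grundy value of a sum of independent games is the XOR of the component values.
Combined value = 6 ⊕ 3 ⊕ 11 ⊕ 5 = 11.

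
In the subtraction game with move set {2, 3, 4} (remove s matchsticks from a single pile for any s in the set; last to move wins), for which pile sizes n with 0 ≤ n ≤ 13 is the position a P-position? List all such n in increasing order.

Build the Grundy sequence with g(k) = mex{g(k−s) : s ∈ {2, 3, 4}, s ≤ k}:
k:     0  1  2  3  4  5  6  7  8  9 10 11 12 13
g(k):  0  0  1  1  2  2  0  0  1  1  2  2  0  0
The P-positions (g = 0) in 0..13 are 0, 1, 6, 7, 12, 13.

0, 1, 6, 7, 12, 13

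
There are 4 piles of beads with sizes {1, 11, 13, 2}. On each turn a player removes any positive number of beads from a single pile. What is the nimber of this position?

Compute the nim-sum pairwise:
1 ⊕ 11 = 10
10 ⊕ 13 = 7
7 ⊕ 2 = 5

5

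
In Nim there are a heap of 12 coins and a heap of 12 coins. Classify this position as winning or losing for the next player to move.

Nim-sum: 12 XOR 12 = 0.
The nim-sum is 0, so this is a P-position: the player to move is in a losing position under optimal play.

Losing position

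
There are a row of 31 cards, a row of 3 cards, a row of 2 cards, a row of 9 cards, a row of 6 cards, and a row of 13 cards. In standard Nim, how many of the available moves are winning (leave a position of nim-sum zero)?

1

Nim-sum: 31 ^ 3 ^ 2 ^ 9 ^ 6 ^ 13 = 28.
The overall nim-sum is X = 28. A row of size p has a winning move iff p XOR X < p (reduce it to p XOR X).
  31: 31 XOR 28 = 3 < 31 — winning move (to 3).
  3: 3 XOR 28 = 31 ≥ 3 — no move.
  2: 2 XOR 28 = 30 ≥ 2 — no move.
  9: 9 XOR 28 = 21 ≥ 9 — no move.
  6: 6 XOR 28 = 26 ≥ 6 — no move.
  13: 13 XOR 28 = 17 ≥ 13 — no move.
That gives 1 winning move.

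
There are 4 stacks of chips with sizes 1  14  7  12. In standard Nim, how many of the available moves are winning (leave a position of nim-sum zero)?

3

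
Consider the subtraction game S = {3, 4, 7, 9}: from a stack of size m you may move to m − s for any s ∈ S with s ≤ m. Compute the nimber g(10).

Compute g(0), g(1), … for moves {3, 4, 7, 9}:
k:     0  1  2  3  4  5  6  7  8  9 10
g(k):  0  0  0  1  1  1  2  2  2  3  3
So g(10) = 3.

3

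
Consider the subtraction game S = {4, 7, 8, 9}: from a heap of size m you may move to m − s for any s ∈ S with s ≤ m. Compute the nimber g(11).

2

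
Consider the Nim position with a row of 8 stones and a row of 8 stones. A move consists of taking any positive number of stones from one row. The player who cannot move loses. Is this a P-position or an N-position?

Bitwise XOR of the heap sizes:
  1000  (8)
  1000  (8)
  ----
  0000  (0)
The nim-sum is 0, so this is a P-position: the player to move is in a losing position under optimal play.

P-position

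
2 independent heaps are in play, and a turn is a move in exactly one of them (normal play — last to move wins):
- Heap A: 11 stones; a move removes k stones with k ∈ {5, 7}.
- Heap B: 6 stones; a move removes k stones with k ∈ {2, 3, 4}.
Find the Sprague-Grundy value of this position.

2

Grundy values for heap A (subtraction set {5, 7}):
k:     0  1  2  3  4  5  6  7  8  9 10 11
g(k):  0  0  0  0  0  1  1  1  1  1  2  2
So g(11) = 2.
Build the Grundy sequence for heap B with g(k) = mex{g(k−s) : s ∈ {2, 3, 4}, s ≤ k}:
g(0) = mex{} = 0
g(1) = mex{} = 0
g(2) = mex{0} = 1
g(3) = mex{0} = 1
g(4) = mex{0,1} = 2
g(5) = mex{0,1} = 2
g(6) = mex{1,2} = 0
So g(6) = 0.
By the Sprague-Grundy theorem, the Grundy value of a sum of independent games is the XOR of the component values.
Combined value = 2 XOR 0 = 2.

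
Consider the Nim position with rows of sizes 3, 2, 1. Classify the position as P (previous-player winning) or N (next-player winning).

In binary:
  11  (3)
  10  (2)
  01  (1)
  --
  00  (0)
The nim-sum is 0, so this is a P-position: the player to move is in a losing position under optimal play.

P-position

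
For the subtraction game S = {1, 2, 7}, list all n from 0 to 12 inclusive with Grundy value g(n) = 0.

0, 3, 6, 9, 12

Compute g(0), g(1), … for moves {1, 2, 7}:
k:     0  1  2  3  4  5  6  7  8  9 10 11 12
g(k):  0  1  2  0  1  2  0  1  2  0  1  2  0
The P-positions (g = 0) in 0..12 are 0, 3, 6, 9, 12.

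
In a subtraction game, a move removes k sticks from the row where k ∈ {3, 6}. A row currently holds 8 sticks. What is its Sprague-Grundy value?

2

Build the Grundy sequence with g(k) = mex{g(k−s) : s ∈ {3, 6}, s ≤ k}:
k:     0  1  2  3  4  5  6  7  8
g(k):  0  0  0  1  1  1  2  2  2
So g(8) = 2.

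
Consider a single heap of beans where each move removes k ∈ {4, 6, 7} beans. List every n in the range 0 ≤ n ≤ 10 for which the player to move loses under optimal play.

0, 1, 2, 3

Compute g(0), g(1), … for moves {4, 6, 7}:
k:     0  1  2  3  4  5  6  7  8  9 10
g(k):  0  0  0  0  1  1  1  1  2  2  2
The P-positions (g = 0) in 0..10 are 0, 1, 2, 3.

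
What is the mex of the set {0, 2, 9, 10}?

1

0 is in the set but 1 is not, so the mex is 1.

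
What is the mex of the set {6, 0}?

1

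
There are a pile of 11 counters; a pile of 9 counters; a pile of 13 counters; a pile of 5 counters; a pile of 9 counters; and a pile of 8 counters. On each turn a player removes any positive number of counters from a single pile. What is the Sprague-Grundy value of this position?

In binary:
  1011  (11)
  1001  (9)
  1101  (13)
  0101  (5)
  1001  (9)
  1000  (8)
  ----
  1011  (11)

11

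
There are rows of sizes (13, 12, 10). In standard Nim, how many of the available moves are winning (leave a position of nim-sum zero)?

3

Compute the nim-sum pairwise:
13 ^ 12 = 1
1 ^ 10 = 11
The overall nim-sum is X = 11. A row of size p has a winning move iff p XOR X < p (reduce it to p XOR X).
  13: 13 XOR 11 = 6 < 13 — winning move (to 6).
  12: 12 XOR 11 = 7 < 12 — winning move (to 7).
  10: 10 XOR 11 = 1 < 10 — winning move (to 1).
That gives 3 winning moves.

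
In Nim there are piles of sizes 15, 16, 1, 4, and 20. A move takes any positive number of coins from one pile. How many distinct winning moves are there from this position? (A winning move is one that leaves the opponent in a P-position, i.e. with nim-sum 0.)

1

Compute the nim-sum pairwise:
15 ^ 16 = 31
31 ^ 1 = 30
30 ^ 4 = 26
26 ^ 20 = 14
The overall nim-sum is X = 14. A pile of size p has a winning move iff p XOR X < p (reduce it to p XOR X).
  15: 15 XOR 14 = 1 < 15 — winning move (to 1).
  16: 16 XOR 14 = 30 ≥ 16 — no move.
  1: 1 XOR 14 = 15 ≥ 1 — no move.
  4: 4 XOR 14 = 10 ≥ 4 — no move.
  20: 20 XOR 14 = 26 ≥ 20 — no move.
That gives 1 winning move.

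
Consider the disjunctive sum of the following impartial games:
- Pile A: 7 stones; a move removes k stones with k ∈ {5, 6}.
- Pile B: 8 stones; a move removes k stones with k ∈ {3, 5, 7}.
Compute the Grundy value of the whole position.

3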